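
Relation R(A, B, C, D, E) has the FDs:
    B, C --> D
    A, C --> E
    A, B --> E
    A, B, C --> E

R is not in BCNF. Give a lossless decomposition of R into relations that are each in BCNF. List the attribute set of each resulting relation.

{A, B, C}; {A, C, E}; {B, C, D}

Candidate key of the original relation: {A, B, C}.
In {A, B, C, D, E}, {B, C} is not a superkey ({B, C}⁺ restricted to this set is {B, C, D}), so split on B, C --> D into {B, C, D} and {A, B, C, E}.
{B, C, D}: every determinant is a superkey — BCNF.
In {A, B, C, E}, {A, C} is not a superkey ({A, C}⁺ restricted to this set is {A, C, E}), so split on A, C --> E into {A, C, E} and {A, B, C}.
{A, C, E}: every determinant is a superkey — BCNF.
{A, B, C}: every determinant is a superkey — BCNF.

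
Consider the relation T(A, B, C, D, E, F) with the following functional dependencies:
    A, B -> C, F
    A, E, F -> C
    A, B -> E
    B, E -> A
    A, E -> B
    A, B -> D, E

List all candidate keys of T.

{A, B}⁺ = {A, B, C, D, E, F} — all of the relation — so {A, B} is a candidate key.
{A, E}⁺ = {A, B, C, D, E, F} — all of the relation — so {A, E} is a candidate key.
{B, E}⁺ = {A, B, C, D, E, F} — all of the relation — so {B, E} is a candidate key.
Any other superkey properly contains one of these, so there are no further candidate keys.

{A, B}, {A, E}, {B, E}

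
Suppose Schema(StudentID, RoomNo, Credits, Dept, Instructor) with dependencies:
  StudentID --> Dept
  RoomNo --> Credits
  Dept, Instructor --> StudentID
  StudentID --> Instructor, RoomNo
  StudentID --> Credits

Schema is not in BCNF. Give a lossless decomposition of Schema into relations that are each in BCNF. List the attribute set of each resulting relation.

Candidate keys of the original relation: {Dept, Instructor}, {StudentID}.
In {Credits, Dept, Instructor, RoomNo, StudentID}, {RoomNo} is not a superkey ({RoomNo}⁺ restricted to this set is {Credits, RoomNo}), so split on RoomNo --> Credits into {Credits, RoomNo} and {Dept, Instructor, RoomNo, StudentID}.
{Credits, RoomNo} is in BCNF.
{Dept, Instructor, RoomNo, StudentID} is in BCNF.

{Credits, RoomNo}; {Dept, Instructor, RoomNo, StudentID}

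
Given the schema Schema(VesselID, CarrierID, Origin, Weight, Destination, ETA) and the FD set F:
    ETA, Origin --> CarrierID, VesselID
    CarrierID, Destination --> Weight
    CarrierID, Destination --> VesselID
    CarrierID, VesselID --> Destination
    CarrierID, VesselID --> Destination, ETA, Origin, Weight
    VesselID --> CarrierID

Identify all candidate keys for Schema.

{CarrierID, Destination}, {ETA, Origin}, {VesselID}

Closure of {VesselID} is {CarrierID, Destination, ETA, Origin, VesselID, Weight}, the whole schema; {VesselID} is a candidate key.
Closure of {CarrierID, Destination} is {CarrierID, Destination, ETA, Origin, VesselID, Weight}, the whole schema; {CarrierID, Destination} is a candidate key.
Closure of {ETA, Origin} is {CarrierID, Destination, ETA, Origin, VesselID, Weight}, the whole schema; {ETA, Origin} is a candidate key.
No proper subset of any of these is a key, and no other minimal superkey exists.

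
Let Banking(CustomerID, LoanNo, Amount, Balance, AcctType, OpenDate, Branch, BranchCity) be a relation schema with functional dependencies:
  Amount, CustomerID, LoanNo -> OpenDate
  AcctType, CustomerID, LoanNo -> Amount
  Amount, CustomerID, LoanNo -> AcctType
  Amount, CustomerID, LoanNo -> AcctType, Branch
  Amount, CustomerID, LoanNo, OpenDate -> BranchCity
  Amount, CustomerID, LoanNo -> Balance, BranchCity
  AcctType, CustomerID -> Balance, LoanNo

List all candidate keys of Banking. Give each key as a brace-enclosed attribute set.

{AcctType, CustomerID}, {Amount, CustomerID, LoanNo}

Attributes never on any right-hand side: {CustomerID} — every candidate key must contain it.
{AcctType, CustomerID} is a candidate key since {AcctType, CustomerID}⁺ = {AcctType, Amount, Balance, Branch, BranchCity, CustomerID, LoanNo, OpenDate} covers every attribute.
{Amount, CustomerID, LoanNo} is a candidate key since {Amount, CustomerID, LoanNo}⁺ = {AcctType, Amount, Balance, Branch, BranchCity, CustomerID, LoanNo, OpenDate} covers every attribute.
No proper subset of any of these is a key, and no other minimal superkey exists.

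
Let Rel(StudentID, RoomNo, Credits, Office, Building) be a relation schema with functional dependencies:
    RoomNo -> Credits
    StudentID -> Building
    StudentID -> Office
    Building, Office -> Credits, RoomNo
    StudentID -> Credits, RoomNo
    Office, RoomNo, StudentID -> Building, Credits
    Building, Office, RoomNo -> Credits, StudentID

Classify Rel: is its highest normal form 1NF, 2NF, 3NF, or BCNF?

2NF

Candidate keys: {Building, Office}, {StudentID}. Prime attributes: {Building, Office, StudentID}.
RoomNo -> Credits: {RoomNo}⁺ = {Credits, RoomNo}, which is not all of the attributes, so the left side is not a superkey — BCNF is violated.
Because {Credits} is non-prime and the left side of RoomNo -> Credits is not a superkey, the relation is not in 3NF.
Checking every proper subset of each key, none determines a non-prime attribute — 2NF is satisfied.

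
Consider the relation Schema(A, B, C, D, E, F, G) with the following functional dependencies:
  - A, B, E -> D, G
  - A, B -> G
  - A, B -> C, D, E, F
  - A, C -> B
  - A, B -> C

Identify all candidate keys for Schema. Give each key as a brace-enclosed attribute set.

Attributes never on any right-hand side: {A} — every candidate key must contain it.
{A, B}⁺ = {A, B, C, D, E, F, G} — all of the relation — so {A, B} is a candidate key.
{A, C}⁺ = {A, B, C, D, E, F, G} — all of the relation — so {A, C} is a candidate key.
These are minimal and exhaustive — every other superkey contains one of them.

{A, B}, {A, C}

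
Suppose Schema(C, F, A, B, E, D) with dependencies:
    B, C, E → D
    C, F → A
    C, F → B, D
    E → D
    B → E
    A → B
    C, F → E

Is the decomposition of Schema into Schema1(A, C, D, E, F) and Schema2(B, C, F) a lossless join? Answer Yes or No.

Schema1 ∩ Schema2 = {C, F}; its closure under F is {A, B, C, D, E, F}.
This includes all of Schema1, so the common attributes are a superkey of Schema1 — the join is lossless.

Yes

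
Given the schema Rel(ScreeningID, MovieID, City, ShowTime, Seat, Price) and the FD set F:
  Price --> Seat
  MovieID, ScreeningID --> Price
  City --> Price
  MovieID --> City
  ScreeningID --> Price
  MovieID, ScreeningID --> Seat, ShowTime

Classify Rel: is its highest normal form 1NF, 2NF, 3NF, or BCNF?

Candidate key: {MovieID, ScreeningID}. Prime attributes: {MovieID, ScreeningID}.
Price --> Seat: {Price}⁺ = {Price, Seat}, which is not all of the attributes, so the left side is not a superkey — BCNF is violated.
Price --> Seat determines the non-prime attribute {Seat} from a non-superkey — 3NF is violated.
Since {MovieID} ⊂ {MovieID, ScreeningID} and {MovieID}⁺ ⊇ {City, Price, Seat} with {City, Price, Seat} non-prime, there is a partial dependency; 2NF fails.

1NF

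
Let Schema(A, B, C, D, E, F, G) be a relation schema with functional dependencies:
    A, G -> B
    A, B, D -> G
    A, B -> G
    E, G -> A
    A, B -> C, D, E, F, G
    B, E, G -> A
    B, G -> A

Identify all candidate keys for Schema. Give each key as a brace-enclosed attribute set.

{A, B}, {A, G}, {B, G}, {E, G}

{A, B} is a candidate key since {A, B}⁺ = {A, B, C, D, E, F, G} covers every attribute.
{A, G} is a candidate key since {A, G}⁺ = {A, B, C, D, E, F, G} covers every attribute.
{B, G} is a candidate key since {B, G}⁺ = {A, B, C, D, E, F, G} covers every attribute.
{E, G} is a candidate key since {E, G}⁺ = {A, B, C, D, E, F, G} covers every attribute.
These are minimal and exhaustive — every other superkey contains one of them.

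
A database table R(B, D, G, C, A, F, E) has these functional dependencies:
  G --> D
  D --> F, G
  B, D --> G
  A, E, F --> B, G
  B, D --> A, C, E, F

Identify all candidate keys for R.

{B, D}⁺ = {A, B, C, D, E, F, G}, which is every attribute, so {B, D} is a candidate key.
{B, G}⁺ = {A, B, C, D, E, F, G}, which is every attribute, so {B, G} is a candidate key.
{A, D, E}⁺ = {A, B, C, D, E, F, G}, which is every attribute, so {A, D, E} is a candidate key.
{A, E, F}⁺ = {A, B, C, D, E, F, G}, which is every attribute, so {A, E, F} is a candidate key.
{A, E, G}⁺ = {A, B, C, D, E, F, G}, which is every attribute, so {A, E, G} is a candidate key.
Any other superkey properly contains one of these, so there are no further candidate keys.

{A, D, E}, {A, E, F}, {A, E, G}, {B, D}, {B, G}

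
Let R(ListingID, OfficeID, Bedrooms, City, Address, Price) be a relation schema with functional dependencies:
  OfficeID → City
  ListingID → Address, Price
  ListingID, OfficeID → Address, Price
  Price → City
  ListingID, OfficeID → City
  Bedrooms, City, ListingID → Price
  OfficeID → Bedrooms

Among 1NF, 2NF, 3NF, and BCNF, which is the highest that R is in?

1NF

Candidate key: {ListingID, OfficeID}. Prime attributes: {ListingID, OfficeID}.
OfficeID → City breaks BCNF: {OfficeID}⁺ = {Bedrooms, City, OfficeID}, so {OfficeID} is not a superkey.
Because {City} is non-prime and the left side of OfficeID → City is not a superkey, the relation is not in 3NF.
{ListingID} is a proper subset of the key {ListingID, OfficeID}, and {ListingID}⁺ contains the non-prime attributes {Address, City, Price} — a partial dependency, so 2NF is violated.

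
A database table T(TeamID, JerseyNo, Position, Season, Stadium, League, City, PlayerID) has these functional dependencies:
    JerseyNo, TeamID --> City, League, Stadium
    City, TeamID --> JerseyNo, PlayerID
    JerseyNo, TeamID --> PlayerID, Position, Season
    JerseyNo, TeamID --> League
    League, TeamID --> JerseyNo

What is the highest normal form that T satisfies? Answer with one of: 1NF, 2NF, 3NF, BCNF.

BCNF

Candidate keys: {City, TeamID}, {JerseyNo, TeamID}, {League, TeamID}. Prime attributes: {City, JerseyNo, League, TeamID}.
The left-hand side of every FD is a superkey, so BCNF is satisfied.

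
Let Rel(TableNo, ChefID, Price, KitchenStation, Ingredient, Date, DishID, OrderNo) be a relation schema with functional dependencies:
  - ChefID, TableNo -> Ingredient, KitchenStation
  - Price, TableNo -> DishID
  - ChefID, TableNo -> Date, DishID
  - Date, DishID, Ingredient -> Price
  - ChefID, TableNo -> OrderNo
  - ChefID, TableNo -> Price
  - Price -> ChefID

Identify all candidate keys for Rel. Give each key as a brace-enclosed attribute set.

{ChefID, TableNo}, {Date, DishID, Ingredient, TableNo}, {Price, TableNo}

No FD produces {TableNo}, so it must be in every candidate key.
{ChefID, TableNo}⁺ = {ChefID, Date, DishID, Ingredient, KitchenStation, OrderNo, Price, TableNo} — all of the relation — so {ChefID, TableNo} is a candidate key.
{Price, TableNo}⁺ = {ChefID, Date, DishID, Ingredient, KitchenStation, OrderNo, Price, TableNo} — all of the relation — so {Price, TableNo} is a candidate key.
{Date, DishID, Ingredient, TableNo}⁺ = {ChefID, Date, DishID, Ingredient, KitchenStation, OrderNo, Price, TableNo} — all of the relation — so {Date, DishID, Ingredient, TableNo} is a candidate key.
No proper subset of any of these is a key, and no other minimal superkey exists.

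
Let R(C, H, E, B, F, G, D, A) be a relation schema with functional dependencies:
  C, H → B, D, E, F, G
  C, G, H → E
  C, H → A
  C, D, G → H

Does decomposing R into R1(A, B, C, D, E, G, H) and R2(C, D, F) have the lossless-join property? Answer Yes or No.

Common attributes: {C, D}; their closure is {C, D}.
R1 ⊄ {C, D} and R2 ⊄ {C, D}, so the split is lossy.

No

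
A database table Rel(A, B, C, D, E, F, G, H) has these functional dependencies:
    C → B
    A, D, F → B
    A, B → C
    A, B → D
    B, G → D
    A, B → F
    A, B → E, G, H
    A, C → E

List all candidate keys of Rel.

{A, B}, {A, C}, {A, D, F}

{A} never appears on the right of any FD, so every key must include it.
{A, B}⁺ = {A, B, C, D, E, F, G, H} — all of the relation — so {A, B} is a candidate key.
{A, C}⁺ = {A, B, C, D, E, F, G, H} — all of the relation — so {A, C} is a candidate key.
{A, D, F}⁺ = {A, B, C, D, E, F, G, H} — all of the relation — so {A, D, F} is a candidate key.
These are minimal and exhaustive — every other superkey contains one of them.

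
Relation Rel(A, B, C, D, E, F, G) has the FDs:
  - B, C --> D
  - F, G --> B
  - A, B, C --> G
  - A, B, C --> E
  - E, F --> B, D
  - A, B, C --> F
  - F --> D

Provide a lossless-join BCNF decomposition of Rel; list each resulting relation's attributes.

{A, C, E, F, G}; {B, C, D}; {B, F, G}

Candidate keys of the original relation: {A, B, C}, {A, C, E, F}, {A, C, F, G}.
{A, B, C, D, E, F, G}: {B, C} determines {B, C, D} here but is not a superkey — split on B, C --> D, giving {B, C, D} and {A, B, C, E, F, G}.
{B, C, D} is in BCNF.
{A, B, C, E, F, G}: {F, G} determines {B, F, G} here but is not a superkey — split on F, G --> B, giving {B, F, G} and {A, C, E, F, G}.
{B, F, G} is in BCNF.
{A, C, E, F, G} is in BCNF.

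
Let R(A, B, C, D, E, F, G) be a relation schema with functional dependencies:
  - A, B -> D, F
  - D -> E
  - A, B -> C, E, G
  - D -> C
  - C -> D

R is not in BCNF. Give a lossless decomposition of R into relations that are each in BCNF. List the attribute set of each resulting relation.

Candidate key of the original relation: {A, B}.
Within {A, B, C, D, E, F, G}: {D}⁺ ∩ {A, B, C, D, E, F, G} = {C, D, E}, not the whole set, so D -> C, E violates BCNF; decompose into {C, D, E} and {A, B, D, F, G}.
{C, D, E} is in BCNF.
{A, B, D, F, G} is in BCNF.

{A, B, D, F, G}; {C, D, E}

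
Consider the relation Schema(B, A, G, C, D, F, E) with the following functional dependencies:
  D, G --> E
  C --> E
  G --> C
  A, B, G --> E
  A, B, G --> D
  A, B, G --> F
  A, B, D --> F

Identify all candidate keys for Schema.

{A, B, G}

Attributes never on any right-hand side: {A, B, G} — every candidate key must contain all of them.
{A, B, G}⁺ = {A, B, C, D, E, F, G}, which is every attribute, so {A, B, G} is a candidate key.
Every other attribute set either contains this one or has a smaller closure.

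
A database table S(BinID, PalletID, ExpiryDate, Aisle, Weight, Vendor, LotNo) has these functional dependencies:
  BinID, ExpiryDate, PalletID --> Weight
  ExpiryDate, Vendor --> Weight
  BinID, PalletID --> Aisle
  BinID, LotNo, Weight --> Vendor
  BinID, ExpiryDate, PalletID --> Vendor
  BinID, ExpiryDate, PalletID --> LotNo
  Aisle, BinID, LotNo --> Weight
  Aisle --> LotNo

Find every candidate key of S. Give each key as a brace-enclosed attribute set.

{BinID, ExpiryDate, PalletID} never appear on the right of any FD, so every key must include all of them.
{BinID, ExpiryDate, PalletID}⁺ = {Aisle, BinID, ExpiryDate, LotNo, PalletID, Vendor, Weight}, which is every attribute, so {BinID, ExpiryDate, PalletID} is a candidate key.
No other minimal set has full closure, so this is the only candidate key.

{BinID, ExpiryDate, PalletID}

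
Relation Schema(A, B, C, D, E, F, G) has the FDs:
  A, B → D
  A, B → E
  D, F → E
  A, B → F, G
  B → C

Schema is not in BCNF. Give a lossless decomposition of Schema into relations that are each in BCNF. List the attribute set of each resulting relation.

{A, B, D, F, G}; {B, C}; {D, E, F}

Candidate key of the original relation: {A, B}.
{A, B, C, D, E, F, G}: {D, F} determines {D, E, F} here but is not a superkey — split on D, F → E, giving {D, E, F} and {A, B, C, D, F, G}.
{D, E, F} is in BCNF.
{A, B, C, D, F, G}: {B} determines {B, C} here but is not a superkey — split on B → C, giving {B, C} and {A, B, D, F, G}.
{B, C} is in BCNF.
{A, B, D, F, G} is in BCNF.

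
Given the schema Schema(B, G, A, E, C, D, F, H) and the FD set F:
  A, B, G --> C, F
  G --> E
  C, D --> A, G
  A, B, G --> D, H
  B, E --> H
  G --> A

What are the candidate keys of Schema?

Attributes never on any right-hand side: {B} — every candidate key must contain it.
{B, G}⁺ = {A, B, C, D, E, F, G, H} — all of the relation — so {B, G} is a candidate key.
{B, C, D}⁺ = {A, B, C, D, E, F, G, H} — all of the relation — so {B, C, D} is a candidate key.
Any other superkey properly contains one of these, so there are no further candidate keys.

{B, C, D}, {B, G}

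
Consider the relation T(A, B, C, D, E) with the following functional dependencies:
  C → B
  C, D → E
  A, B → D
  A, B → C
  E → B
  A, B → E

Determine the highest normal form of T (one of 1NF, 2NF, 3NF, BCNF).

Candidate keys: {A, B}, {A, C}, {A, E}. Prime attributes: {A, B, C, E}.
C → B: {C}⁺ = {B, C}, which is not all of the attributes, so the left side is not a superkey — BCNF is violated.
But every attribute on its right side ({B}) is prime, and the same holds for every other non-superkey FD, so 3NF still holds.

3NF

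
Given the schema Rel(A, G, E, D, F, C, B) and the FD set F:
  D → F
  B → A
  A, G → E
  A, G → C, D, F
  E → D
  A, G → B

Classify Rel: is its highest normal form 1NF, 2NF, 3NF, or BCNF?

Candidate keys: {A, G}, {B, G}. Prime attributes: {A, B, G}.
For D → F we have {D}⁺ = {D, F}; {D} is not a superkey, so BCNF fails.
D → F has non-prime {F} on the right and a non-superkey on the left, so 3NF fails.
No proper subset of a key has a non-prime attribute in its closure, so there is no partial dependency; 2NF holds.

2NF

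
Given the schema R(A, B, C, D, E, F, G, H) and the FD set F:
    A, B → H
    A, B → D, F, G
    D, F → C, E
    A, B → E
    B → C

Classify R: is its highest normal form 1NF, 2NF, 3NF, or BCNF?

Candidate key: {A, B}. Prime attributes: {A, B}.
For D, F → C, E we have {D, F}⁺ = {C, D, E, F}; {D, F} is not a superkey, so BCNF fails.
D, F → C, E has non-prime {C, E} on the right and a non-superkey on the left, so 3NF fails.
{B} is a proper subset of the key {A, B}, and {B}⁺ contains the non-prime attribute {C} — a partial dependency, so 2NF is violated.

1NF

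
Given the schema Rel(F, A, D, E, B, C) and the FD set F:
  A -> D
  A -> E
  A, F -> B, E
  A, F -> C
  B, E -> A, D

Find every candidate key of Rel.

{A, F}, {B, E, F}

{F} never appears on the right of any FD, so every key must include it.
Closure of {A, F} is {A, B, C, D, E, F}, the whole schema; {A, F} is a candidate key.
Closure of {B, E, F} is {A, B, C, D, E, F}, the whole schema; {B, E, F} is a candidate key.
These are minimal and exhaustive — every other superkey contains one of them.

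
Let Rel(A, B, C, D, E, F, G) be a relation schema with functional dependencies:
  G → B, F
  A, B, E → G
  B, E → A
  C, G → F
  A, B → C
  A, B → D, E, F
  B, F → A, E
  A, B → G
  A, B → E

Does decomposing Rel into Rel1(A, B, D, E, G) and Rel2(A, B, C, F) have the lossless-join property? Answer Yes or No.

Common attributes: {A, B}; their closure is {A, B, C, D, E, F, G}.
This includes all of Rel1, so the common attributes are a superkey of Rel1 — the join is lossless.

Yes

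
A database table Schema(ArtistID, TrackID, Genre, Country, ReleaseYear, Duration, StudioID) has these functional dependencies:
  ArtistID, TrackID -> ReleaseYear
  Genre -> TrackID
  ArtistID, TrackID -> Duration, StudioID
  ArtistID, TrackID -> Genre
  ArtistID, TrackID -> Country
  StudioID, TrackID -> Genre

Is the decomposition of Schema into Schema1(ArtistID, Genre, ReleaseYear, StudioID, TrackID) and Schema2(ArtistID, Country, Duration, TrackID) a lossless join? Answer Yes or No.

Schema1 ∩ Schema2 = {ArtistID, TrackID}; its closure under F is {ArtistID, Country, Duration, Genre, ReleaseYear, StudioID, TrackID}.
Since Schema1 ⊆ {ArtistID, Country, Duration, Genre, ReleaseYear, StudioID, TrackID}, the intersection is a superkey of Schema1; the decomposition is lossless.

Yes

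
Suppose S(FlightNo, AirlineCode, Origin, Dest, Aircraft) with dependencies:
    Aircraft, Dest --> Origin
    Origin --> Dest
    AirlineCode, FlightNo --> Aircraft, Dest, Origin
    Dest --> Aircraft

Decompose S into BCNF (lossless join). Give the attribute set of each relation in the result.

Candidate key of the original relation: {AirlineCode, FlightNo}.
Within {Aircraft, AirlineCode, Dest, FlightNo, Origin}: {Aircraft, Dest}⁺ ∩ {Aircraft, AirlineCode, Dest, FlightNo, Origin} = {Aircraft, Dest, Origin}, not the whole set, so Aircraft, Dest --> Origin violates BCNF; decompose into {Aircraft, Dest, Origin} and {Aircraft, AirlineCode, Dest, FlightNo}.
{Aircraft, Dest, Origin} is in BCNF.
Within {Aircraft, AirlineCode, Dest, FlightNo}: {Dest}⁺ ∩ {Aircraft, AirlineCode, Dest, FlightNo} = {Aircraft, Dest}, not the whole set, so Dest --> Aircraft violates BCNF; decompose into {Aircraft, Dest} and {AirlineCode, Dest, FlightNo}.
{Aircraft, Dest} is in BCNF.
{AirlineCode, Dest, FlightNo} is in BCNF.

{Aircraft, Dest, Origin}; {AirlineCode, Dest, FlightNo}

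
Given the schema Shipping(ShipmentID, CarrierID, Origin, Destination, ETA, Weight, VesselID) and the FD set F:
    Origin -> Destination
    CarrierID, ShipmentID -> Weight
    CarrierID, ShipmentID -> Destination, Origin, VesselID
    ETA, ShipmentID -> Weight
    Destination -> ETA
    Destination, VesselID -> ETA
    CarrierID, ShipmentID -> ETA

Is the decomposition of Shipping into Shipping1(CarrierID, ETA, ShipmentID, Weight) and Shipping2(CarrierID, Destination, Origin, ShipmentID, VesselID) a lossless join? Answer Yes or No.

Yes

Shipping1 ∩ Shipping2 = {CarrierID, ShipmentID}; its closure under F is {CarrierID, Destination, ETA, Origin, ShipmentID, VesselID, Weight}.
Shipping1 is contained in that closure, so Shipping1 ∩ Shipping2 -> Shipping1 holds and the join is lossless.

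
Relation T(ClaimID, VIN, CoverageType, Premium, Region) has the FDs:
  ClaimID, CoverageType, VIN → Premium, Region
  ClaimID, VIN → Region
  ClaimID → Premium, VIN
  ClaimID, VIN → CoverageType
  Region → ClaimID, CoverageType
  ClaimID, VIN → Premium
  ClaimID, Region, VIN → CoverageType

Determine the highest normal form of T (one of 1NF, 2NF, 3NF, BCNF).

BCNF

Candidate keys: {ClaimID}, {Region}. Prime attributes: {ClaimID, Region}.
Every FD has a superkey on the left, so the relation is in BCNF.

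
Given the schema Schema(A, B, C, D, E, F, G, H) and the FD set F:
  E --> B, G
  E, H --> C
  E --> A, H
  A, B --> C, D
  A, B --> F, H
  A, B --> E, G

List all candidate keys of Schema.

{A, B}, {E}

{E} is a candidate key since {E}⁺ = {A, B, C, D, E, F, G, H} covers every attribute.
{A, B} is a candidate key since {A, B}⁺ = {A, B, C, D, E, F, G, H} covers every attribute.
No proper subset of any of these is a key, and no other minimal superkey exists.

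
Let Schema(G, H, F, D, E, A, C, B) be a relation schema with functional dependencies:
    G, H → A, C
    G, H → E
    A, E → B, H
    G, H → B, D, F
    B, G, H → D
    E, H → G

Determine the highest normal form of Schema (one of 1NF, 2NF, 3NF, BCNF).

BCNF

Candidate keys: {A, E}, {E, H}, {G, H}. Prime attributes: {A, E, G, H}.
The left-hand side of every FD is a superkey, so BCNF is satisfied.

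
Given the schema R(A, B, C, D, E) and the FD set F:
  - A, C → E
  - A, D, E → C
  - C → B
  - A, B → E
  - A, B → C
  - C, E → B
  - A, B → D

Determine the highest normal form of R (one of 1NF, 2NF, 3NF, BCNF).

Candidate keys: {A, B}, {A, C}, {A, D, E}. Prime attributes: {A, B, C, D, E}.
C → B breaks BCNF: {C}⁺ = {B, C}, so {C} is not a superkey.
Its right-hand attributes {B} are all prime, as are those of every other non-superkey FD — the relation is in 3NF.

3NF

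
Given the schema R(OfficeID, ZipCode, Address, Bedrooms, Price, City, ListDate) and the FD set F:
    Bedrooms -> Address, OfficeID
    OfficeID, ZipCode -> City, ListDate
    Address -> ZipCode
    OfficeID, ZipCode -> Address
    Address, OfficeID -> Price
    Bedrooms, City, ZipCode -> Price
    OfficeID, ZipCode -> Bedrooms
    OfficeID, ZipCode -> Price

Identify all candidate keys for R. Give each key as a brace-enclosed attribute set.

Closure of {Bedrooms} is {Address, Bedrooms, City, ListDate, OfficeID, Price, ZipCode}, the whole schema; {Bedrooms} is a candidate key.
Closure of {Address, OfficeID} is {Address, Bedrooms, City, ListDate, OfficeID, Price, ZipCode}, the whole schema; {Address, OfficeID} is a candidate key.
Closure of {OfficeID, ZipCode} is {Address, Bedrooms, City, ListDate, OfficeID, Price, ZipCode}, the whole schema; {OfficeID, ZipCode} is a candidate key.
Any other superkey properly contains one of these, so there are no further candidate keys.

{Address, OfficeID}, {Bedrooms}, {OfficeID, ZipCode}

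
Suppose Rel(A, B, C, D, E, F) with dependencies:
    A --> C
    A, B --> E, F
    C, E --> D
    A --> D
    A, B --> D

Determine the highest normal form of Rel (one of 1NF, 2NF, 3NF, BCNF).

1NF

Candidate key: {A, B}. Prime attributes: {A, B}.
A --> C: {A}⁺ = {A, C, D}, which is not all of the attributes, so the left side is not a superkey — BCNF is violated.
A --> C determines the non-prime attribute {C} from a non-superkey — 3NF is violated.
The proper key subset {A} of {A, B} determines non-prime {C, D}, so the relation is not even in 2NF.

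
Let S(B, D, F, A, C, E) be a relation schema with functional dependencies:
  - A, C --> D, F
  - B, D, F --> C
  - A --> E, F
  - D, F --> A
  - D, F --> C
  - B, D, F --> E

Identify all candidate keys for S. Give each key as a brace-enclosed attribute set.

Attributes never on any right-hand side: {B} — every candidate key must contain it.
{A, B, C}⁺ = {A, B, C, D, E, F} — all of the relation — so {A, B, C} is a candidate key.
{A, B, D}⁺ = {A, B, C, D, E, F} — all of the relation — so {A, B, D} is a candidate key.
{B, D, F}⁺ = {A, B, C, D, E, F} — all of the relation — so {B, D, F} is a candidate key.
Any other superkey properly contains one of these, so there are no further candidate keys.

{A, B, C}, {A, B, D}, {B, D, F}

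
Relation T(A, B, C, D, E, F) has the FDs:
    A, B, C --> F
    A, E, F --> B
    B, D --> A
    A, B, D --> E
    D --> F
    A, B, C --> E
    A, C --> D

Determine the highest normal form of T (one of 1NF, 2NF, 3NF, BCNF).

Candidate keys: {A, B, C}, {A, C, E}, {B, C, D}. Prime attributes: {A, B, C, D, E}.
For A, E, F --> B we have {A, E, F}⁺ = {A, B, E, F}; {A, E, F} is not a superkey, so BCNF fails.
D --> F has non-prime {F} on the right and a non-superkey on the left, so 3NF fails.
The proper key subset {A, C} of {A, B, C} determines non-prime {F}, so the relation is not even in 2NF.

1NF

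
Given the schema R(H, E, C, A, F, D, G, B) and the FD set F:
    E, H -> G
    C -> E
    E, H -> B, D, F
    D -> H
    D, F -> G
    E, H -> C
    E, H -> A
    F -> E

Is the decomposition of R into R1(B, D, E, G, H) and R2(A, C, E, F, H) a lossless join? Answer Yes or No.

R1 ∩ R2 = {E, H}; its closure under F is {A, B, C, D, E, F, G, H}.
R1 is contained in that closure, so R1 ∩ R2 -> R1 holds and the join is lossless.

Yes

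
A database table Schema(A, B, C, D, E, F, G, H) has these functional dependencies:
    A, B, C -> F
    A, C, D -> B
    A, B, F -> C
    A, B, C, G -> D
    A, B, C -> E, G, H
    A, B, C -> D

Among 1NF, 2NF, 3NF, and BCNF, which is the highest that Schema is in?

Candidate keys: {A, B, C}, {A, B, F}, {A, C, D}. Prime attributes: {A, B, C, D, F}.
Every FD has a superkey on the left, so the relation is in BCNF.

BCNF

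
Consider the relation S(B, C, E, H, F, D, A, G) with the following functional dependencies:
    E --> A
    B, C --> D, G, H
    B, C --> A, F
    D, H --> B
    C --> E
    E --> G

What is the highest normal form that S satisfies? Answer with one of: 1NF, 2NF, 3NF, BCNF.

1NF

Candidate keys: {B, C}, {C, D, H}. Prime attributes: {B, C, D, H}.
For E --> A we have {E}⁺ = {A, E, G}; {E} is not a superkey, so BCNF fails.
Because {A} is non-prime and the left side of E --> A is not a superkey, the relation is not in 3NF.
{C} is a proper subset of the key {B, C}, and {C}⁺ contains the non-prime attributes {A, E, G} — a partial dependency, so 2NF is violated.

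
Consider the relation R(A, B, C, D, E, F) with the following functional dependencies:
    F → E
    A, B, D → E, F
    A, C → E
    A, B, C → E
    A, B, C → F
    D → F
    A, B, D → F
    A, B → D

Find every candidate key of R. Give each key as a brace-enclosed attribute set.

{A, B, C}

{A, B, C} never appear on the right of any FD, so every key must include all of them.
{A, B, C}⁺ = {A, B, C, D, E, F} — all of the relation — so {A, B, C} is a candidate key.
No smaller or unrelated set reaches every attribute, so there are no other keys.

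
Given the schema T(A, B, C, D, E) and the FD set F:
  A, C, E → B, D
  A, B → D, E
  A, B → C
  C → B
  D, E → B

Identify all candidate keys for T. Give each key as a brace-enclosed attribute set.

Attributes never on any right-hand side: {A} — every candidate key must contain it.
{A, B}⁺ = {A, B, C, D, E} — all of the relation — so {A, B} is a candidate key.
{A, C}⁺ = {A, B, C, D, E} — all of the relation — so {A, C} is a candidate key.
{A, D, E}⁺ = {A, B, C, D, E} — all of the relation — so {A, D, E} is a candidate key.
These are minimal and exhaustive — every other superkey contains one of them.

{A, B}, {A, C}, {A, D, E}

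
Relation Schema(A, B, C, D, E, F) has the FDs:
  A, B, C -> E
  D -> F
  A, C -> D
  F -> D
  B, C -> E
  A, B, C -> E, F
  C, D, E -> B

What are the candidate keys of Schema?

Attributes never on any right-hand side: {A, C} — every candidate key must contain all of them.
{A, B, C}⁺ = {A, B, C, D, E, F} — all of the relation — so {A, B, C} is a candidate key.
{A, C, E}⁺ = {A, B, C, D, E, F} — all of the relation — so {A, C, E} is a candidate key.
These are minimal and exhaustive — every other superkey contains one of them.

{A, B, C}, {A, C, E}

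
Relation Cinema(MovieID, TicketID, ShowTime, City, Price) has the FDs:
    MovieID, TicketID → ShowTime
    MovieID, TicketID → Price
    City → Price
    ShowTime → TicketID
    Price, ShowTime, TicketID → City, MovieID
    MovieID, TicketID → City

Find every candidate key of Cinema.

{City, ShowTime}⁺ = {City, MovieID, Price, ShowTime, TicketID}, which is every attribute, so {City, ShowTime} is a candidate key.
{MovieID, ShowTime}⁺ = {City, MovieID, Price, ShowTime, TicketID}, which is every attribute, so {MovieID, ShowTime} is a candidate key.
{MovieID, TicketID}⁺ = {City, MovieID, Price, ShowTime, TicketID}, which is every attribute, so {MovieID, TicketID} is a candidate key.
{Price, ShowTime}⁺ = {City, MovieID, Price, ShowTime, TicketID}, which is every attribute, so {Price, ShowTime} is a candidate key.
Any other superkey properly contains one of these, so there are no further candidate keys.

{City, ShowTime}, {MovieID, ShowTime}, {MovieID, TicketID}, {Price, ShowTime}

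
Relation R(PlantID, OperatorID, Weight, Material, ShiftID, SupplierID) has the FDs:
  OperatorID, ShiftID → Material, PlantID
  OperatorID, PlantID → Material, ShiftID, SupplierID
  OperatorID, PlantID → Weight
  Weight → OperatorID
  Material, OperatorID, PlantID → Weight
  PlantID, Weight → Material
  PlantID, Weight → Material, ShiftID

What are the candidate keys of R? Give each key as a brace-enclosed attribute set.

{OperatorID, PlantID}, {OperatorID, ShiftID}, {PlantID, Weight}, {ShiftID, Weight}

{OperatorID, PlantID}⁺ = {Material, OperatorID, PlantID, ShiftID, SupplierID, Weight}, which is every attribute, so {OperatorID, PlantID} is a candidate key.
{OperatorID, ShiftID}⁺ = {Material, OperatorID, PlantID, ShiftID, SupplierID, Weight}, which is every attribute, so {OperatorID, ShiftID} is a candidate key.
{PlantID, Weight}⁺ = {Material, OperatorID, PlantID, ShiftID, SupplierID, Weight}, which is every attribute, so {PlantID, Weight} is a candidate key.
{ShiftID, Weight}⁺ = {Material, OperatorID, PlantID, ShiftID, SupplierID, Weight}, which is every attribute, so {ShiftID, Weight} is a candidate key.
These are minimal and exhaustive — every other superkey contains one of them.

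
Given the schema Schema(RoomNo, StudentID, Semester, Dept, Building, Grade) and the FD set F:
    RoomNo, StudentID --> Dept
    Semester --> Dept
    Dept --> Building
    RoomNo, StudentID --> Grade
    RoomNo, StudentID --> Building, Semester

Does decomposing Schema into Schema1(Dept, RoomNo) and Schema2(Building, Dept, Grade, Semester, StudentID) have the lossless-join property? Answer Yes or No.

Common attributes: {Dept}; their closure is {Building, Dept}.
Neither Schema1 nor Schema2 is contained in that closure, so the decomposition is lossy.

No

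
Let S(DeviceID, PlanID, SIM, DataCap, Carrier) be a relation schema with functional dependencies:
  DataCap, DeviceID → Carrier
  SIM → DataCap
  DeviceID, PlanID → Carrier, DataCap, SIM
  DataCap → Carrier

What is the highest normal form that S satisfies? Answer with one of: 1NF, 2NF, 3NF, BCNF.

2NF

Candidate key: {DeviceID, PlanID}. Prime attributes: {DeviceID, PlanID}.
For DataCap, DeviceID → Carrier we have {DataCap, DeviceID}⁺ = {Carrier, DataCap, DeviceID}; {DataCap, DeviceID} is not a superkey, so BCNF fails.
Because {Carrier} is non-prime and the left side of DataCap, DeviceID → Carrier is not a superkey, the relation is not in 3NF.
No proper subset of a key has a non-prime attribute in its closure, so there is no partial dependency; 2NF holds.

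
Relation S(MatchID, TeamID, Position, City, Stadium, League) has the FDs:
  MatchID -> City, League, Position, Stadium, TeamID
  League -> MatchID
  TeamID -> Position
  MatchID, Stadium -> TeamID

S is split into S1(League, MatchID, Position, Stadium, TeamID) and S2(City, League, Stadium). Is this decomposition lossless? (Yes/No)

Common attributes: {League, Stadium}; their closure is {City, League, MatchID, Position, Stadium, TeamID}.
This includes all of S1, so the common attributes are a superkey of S1 — the join is lossless.

Yes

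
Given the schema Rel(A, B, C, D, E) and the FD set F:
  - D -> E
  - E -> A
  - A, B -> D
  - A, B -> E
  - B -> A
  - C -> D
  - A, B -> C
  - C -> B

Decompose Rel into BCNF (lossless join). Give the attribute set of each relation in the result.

{A, E}; {B, C, D}; {D, E}

Candidate keys of the original relation: {B}, {C}.
{A, B, C, D, E}: {D} determines {A, D, E} here but is not a superkey — split on D -> A, E, giving {A, D, E} and {B, C, D}.
{A, D, E}: {E} determines {A, E} here but is not a superkey — split on E -> A, giving {A, E} and {D, E}.
{A, E}: every determinant is a superkey — BCNF.
{D, E}: every determinant is a superkey — BCNF.
{B, C, D}: every determinant is a superkey — BCNF.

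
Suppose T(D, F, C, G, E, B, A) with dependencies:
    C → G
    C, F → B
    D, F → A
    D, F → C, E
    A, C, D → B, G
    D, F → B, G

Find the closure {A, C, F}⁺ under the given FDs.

Start with {A, C, F}.
C → G applies; add {G} → now {A, C, F, G}.
C, F → B applies; add {B} → now {A, B, C, F, G}.
No further FD applies.

{A, B, C, F, G}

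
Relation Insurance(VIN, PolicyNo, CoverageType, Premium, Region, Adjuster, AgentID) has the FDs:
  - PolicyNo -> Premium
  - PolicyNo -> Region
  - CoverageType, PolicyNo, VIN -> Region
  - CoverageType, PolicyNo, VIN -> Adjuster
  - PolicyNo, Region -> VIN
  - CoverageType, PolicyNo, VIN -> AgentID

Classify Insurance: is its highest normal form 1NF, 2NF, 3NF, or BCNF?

Candidate key: {CoverageType, PolicyNo}. Prime attributes: {CoverageType, PolicyNo}.
PolicyNo -> Premium breaks BCNF: {PolicyNo}⁺ = {PolicyNo, Premium, Region, VIN}, so {PolicyNo} is not a superkey.
PolicyNo -> Premium has non-prime {Premium} on the right and a non-superkey on the left, so 3NF fails.
The proper key subset {PolicyNo} of {CoverageType, PolicyNo} determines non-prime {Premium, Region, VIN}, so the relation is not even in 2NF.

1NF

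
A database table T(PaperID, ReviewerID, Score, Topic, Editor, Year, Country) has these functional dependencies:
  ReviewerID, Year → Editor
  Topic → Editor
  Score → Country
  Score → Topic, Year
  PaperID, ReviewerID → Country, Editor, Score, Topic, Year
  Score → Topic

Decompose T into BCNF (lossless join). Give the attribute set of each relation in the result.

Candidate key of the original relation: {PaperID, ReviewerID}.
{Country, Editor, PaperID, ReviewerID, Score, Topic, Year}: {ReviewerID, Year} determines {Editor, ReviewerID, Year} here but is not a superkey — split on ReviewerID, Year → Editor, giving {Editor, ReviewerID, Year} and {Country, PaperID, ReviewerID, Score, Topic, Year}.
{Editor, ReviewerID, Year}: every determinant is a superkey — BCNF.
{Country, PaperID, ReviewerID, Score, Topic, Year}: {Score} determines {Country, Score, Topic, Year} here but is not a superkey — split on Score → Country, Topic, Year, giving {Country, Score, Topic, Year} and {PaperID, ReviewerID, Score}.
{Country, Score, Topic, Year}: every determinant is a superkey — BCNF.
{PaperID, ReviewerID, Score}: every determinant is a superkey — BCNF.

{Country, Score, Topic, Year}; {Editor, ReviewerID, Year}; {PaperID, ReviewerID, Score}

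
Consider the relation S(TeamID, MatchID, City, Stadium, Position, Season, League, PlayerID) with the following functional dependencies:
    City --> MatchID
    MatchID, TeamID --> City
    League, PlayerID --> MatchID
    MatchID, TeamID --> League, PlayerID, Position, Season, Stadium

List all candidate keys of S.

Attributes never on any right-hand side: {TeamID} — every candidate key must contain it.
{City, TeamID}⁺ = {City, League, MatchID, PlayerID, Position, Season, Stadium, TeamID}, which is every attribute, so {City, TeamID} is a candidate key.
{MatchID, TeamID}⁺ = {City, League, MatchID, PlayerID, Position, Season, Stadium, TeamID}, which is every attribute, so {MatchID, TeamID} is a candidate key.
{League, PlayerID, TeamID}⁺ = {City, League, MatchID, PlayerID, Position, Season, Stadium, TeamID}, which is every attribute, so {League, PlayerID, TeamID} is a candidate key.
No proper subset of any of these is a key, and no other minimal superkey exists.

{City, TeamID}, {League, PlayerID, TeamID}, {MatchID, TeamID}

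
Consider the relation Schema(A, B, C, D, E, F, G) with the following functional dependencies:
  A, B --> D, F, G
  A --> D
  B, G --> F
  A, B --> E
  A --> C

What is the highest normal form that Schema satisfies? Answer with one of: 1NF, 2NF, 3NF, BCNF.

Candidate key: {A, B}. Prime attributes: {A, B}.
A --> D breaks BCNF: {A}⁺ = {A, C, D}, so {A} is not a superkey.
Because {D} is non-prime and the left side of A --> D is not a superkey, the relation is not in 3NF.
Since {A} ⊂ {A, B} and {A}⁺ ⊇ {C, D} with {C, D} non-prime, there is a partial dependency; 2NF fails.

1NF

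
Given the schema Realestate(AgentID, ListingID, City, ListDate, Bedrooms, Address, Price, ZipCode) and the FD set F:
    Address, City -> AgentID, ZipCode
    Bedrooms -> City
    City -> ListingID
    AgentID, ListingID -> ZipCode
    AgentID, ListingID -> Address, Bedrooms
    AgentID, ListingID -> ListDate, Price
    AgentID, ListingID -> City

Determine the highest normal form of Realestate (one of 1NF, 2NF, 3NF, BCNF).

Candidate keys: {Address, Bedrooms}, {Address, City}, {AgentID, Bedrooms}, {AgentID, City}, {AgentID, ListingID}. Prime attributes: {Address, AgentID, Bedrooms, City, ListingID}.
For Bedrooms -> City we have {Bedrooms}⁺ = {Bedrooms, City, ListingID}; {Bedrooms} is not a superkey, so BCNF fails.
But every attribute on its right side ({City}) is prime, and the same holds for every other non-superkey FD, so 3NF still holds.

3NF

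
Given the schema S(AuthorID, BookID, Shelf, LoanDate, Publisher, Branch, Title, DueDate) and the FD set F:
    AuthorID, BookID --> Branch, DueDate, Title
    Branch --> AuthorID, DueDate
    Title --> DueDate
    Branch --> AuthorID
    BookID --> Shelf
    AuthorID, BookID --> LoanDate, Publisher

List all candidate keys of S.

{BookID} never appears on the right of any FD, so every key must include it.
{AuthorID, BookID} is a candidate key since {AuthorID, BookID}⁺ = {AuthorID, BookID, Branch, DueDate, LoanDate, Publisher, Shelf, Title} covers every attribute.
{BookID, Branch} is a candidate key since {BookID, Branch}⁺ = {AuthorID, BookID, Branch, DueDate, LoanDate, Publisher, Shelf, Title} covers every attribute.
Any other superkey properly contains one of these, so there are no further candidate keys.

{AuthorID, BookID}, {BookID, Branch}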